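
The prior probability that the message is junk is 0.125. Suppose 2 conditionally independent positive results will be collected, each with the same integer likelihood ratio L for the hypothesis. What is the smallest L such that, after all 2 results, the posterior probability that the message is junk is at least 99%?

Prior odds = 0.125/0.875 = 1/7.
Target odds = 0.99/0.01 = 99.
Need L² ≥ 99 ÷ (1/7) = 693.
26² = 676 < 693 ≤ 729 = 27², so L = 27.

27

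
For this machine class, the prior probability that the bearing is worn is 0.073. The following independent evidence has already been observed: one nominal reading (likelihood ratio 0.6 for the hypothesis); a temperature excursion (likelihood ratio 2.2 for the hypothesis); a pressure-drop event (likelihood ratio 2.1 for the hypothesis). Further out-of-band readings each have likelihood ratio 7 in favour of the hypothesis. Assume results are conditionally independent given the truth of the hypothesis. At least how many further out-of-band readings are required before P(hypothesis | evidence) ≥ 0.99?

4

Prior odds = 0.073/0.927 = 73/927.
Combined Bayes factor of the evidence already in hand = 0.6 × 2.2 × 2.1 = 2.772.
Odds after that evidence = (73/927) × 2.772 = 5621/25750.
Target odds = 0.99/0.01 = 99.
Need 7ⁿ ≥ 99 ÷ (5621/25750) = 231750/511.
7³ = 343 falls short of 231750/511 but 7⁴ = 2401 reaches it, so n = 4.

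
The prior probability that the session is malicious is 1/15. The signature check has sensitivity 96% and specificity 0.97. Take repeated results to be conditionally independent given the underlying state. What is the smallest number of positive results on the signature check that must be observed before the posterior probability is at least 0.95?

2

Prior odds = (1/15)/(14/15) = 1/14.
False-positive rate = 1 − 0.97 = 0.03; likelihood ratio of a positive = 0.96/0.03 = 32.
Target posterior odds = 0.95/0.05 = 19.
Require 32ⁿ ≥ 19 ÷ (1/14) = 266.
32¹ = 32 falls short of 266 but 32² = 1024 reaches it, so n = 2.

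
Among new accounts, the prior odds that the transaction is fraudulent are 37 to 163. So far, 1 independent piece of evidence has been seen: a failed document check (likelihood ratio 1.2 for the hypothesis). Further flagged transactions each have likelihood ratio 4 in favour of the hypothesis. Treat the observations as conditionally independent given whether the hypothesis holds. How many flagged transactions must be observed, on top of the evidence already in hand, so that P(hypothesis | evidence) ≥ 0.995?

5

Prior odds = 37/163.
Bayes factor of the evidence already in hand = 1.2.
Odds after that evidence = (37/163) × 1.2 = 222/815.
Target odds = 0.995/0.005 = 199.
Need 4ⁿ ≥ 199 ÷ (222/815) = 162185/222.
4⁴ = 256 falls short of 162185/222 but 4⁵ = 1024 reaches it, so n = 5.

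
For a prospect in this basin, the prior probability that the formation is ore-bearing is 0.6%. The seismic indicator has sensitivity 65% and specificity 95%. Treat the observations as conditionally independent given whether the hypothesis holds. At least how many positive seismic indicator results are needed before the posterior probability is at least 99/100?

4

Prior odds: 0.006 ÷ 0.994 = 3/497.
False-positive rate = 1 − 0.95 = 0.05; likelihood ratio of a positive = 0.65/0.05 = 13.
Target odds: 0.99 ÷ 0.01 = 99.
Require 13ⁿ ≥ 99 ÷ (3/497) = 16401.
13³ = 2197 falls short of 16401 but 13⁴ = 28561 reaches it, so n = 4.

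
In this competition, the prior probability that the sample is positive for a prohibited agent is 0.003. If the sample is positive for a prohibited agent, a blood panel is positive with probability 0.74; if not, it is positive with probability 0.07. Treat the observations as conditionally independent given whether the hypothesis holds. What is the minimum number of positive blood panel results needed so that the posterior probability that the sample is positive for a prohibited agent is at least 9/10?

4

Prior odds: 0.003 ÷ 0.997 = 3/997.
Likelihood ratio of a positive = 0.74/0.07 = 74/7.
Target odds: 0.9 ÷ 0.1 = 9.
Require (74/7)ⁿ ≥ 9 ÷ (3/997) = 2991.
(74/7)³ = 405224/343 falls short of 2991 but (74/7)⁴ = 29986576/2401 reaches it, so n = 4.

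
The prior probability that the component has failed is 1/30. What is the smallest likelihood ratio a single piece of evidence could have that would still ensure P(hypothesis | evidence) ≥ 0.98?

1421

Prior odds = (1/30)/(29/30) = 1/29.
Target odds = 0.98/0.02 = 49.
Required Bayes factor = 49 ÷ (1/29) = 1421.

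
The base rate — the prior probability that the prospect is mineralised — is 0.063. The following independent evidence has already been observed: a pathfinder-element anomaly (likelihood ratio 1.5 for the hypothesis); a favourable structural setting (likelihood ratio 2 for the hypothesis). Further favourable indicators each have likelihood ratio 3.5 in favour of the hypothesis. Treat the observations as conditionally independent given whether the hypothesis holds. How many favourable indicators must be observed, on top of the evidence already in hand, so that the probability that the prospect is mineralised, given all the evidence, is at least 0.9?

Prior odds = 0.063/0.937 = 63/937.
Combined Bayes factor of the evidence already in hand = 1.5 × 2 = 3.
Odds after that evidence = (63/937) × 3 = 189/937.
Target odds = 0.9/0.1 = 9.
Need 3.5ⁿ ≥ 9 ÷ (189/937) = 937/21.
3.5³ = 42.875 falls short of 937/21 but 3.5⁴ = 150.0625 reaches it, so n = 4.

4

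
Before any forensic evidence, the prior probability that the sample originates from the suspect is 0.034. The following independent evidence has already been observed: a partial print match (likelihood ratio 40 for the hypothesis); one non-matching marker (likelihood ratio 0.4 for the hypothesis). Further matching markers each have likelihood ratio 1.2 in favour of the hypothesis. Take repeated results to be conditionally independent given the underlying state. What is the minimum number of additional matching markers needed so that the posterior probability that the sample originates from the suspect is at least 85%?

13

Prior odds = 0.034/0.966 = 17/483.
Combined Bayes factor of the evidence already in hand = 40 × 0.4 = 16.
Odds after that evidence = (17/483) × 16 = 272/483.
Target odds = 0.85/0.15 = 17/3.
Need 1.2ⁿ ≥ 17/3 ÷ (272/483) = 10.0625.
1.2¹² ≈8.9161 falls short of 10.0625 but 1.2¹³ ≈10.6993 reaches it, so n = 13.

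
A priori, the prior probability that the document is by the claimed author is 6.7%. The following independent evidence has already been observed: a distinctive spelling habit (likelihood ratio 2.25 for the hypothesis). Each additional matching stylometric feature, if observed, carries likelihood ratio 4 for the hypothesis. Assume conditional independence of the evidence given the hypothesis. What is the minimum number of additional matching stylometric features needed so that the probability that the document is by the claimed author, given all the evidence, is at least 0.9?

3

Prior odds = 0.067/0.933 = 67/933.
Bayes factor of the evidence already in hand = 2.25.
Odds after that evidence = (67/933) × 2.25 = 201/1244.
Target odds = 0.9/0.1 = 9.
Need 4ⁿ ≥ 9 ÷ (201/1244) = 3732/67.
4² = 16 falls short of 3732/67 but 4³ = 64 reaches it, so n = 3.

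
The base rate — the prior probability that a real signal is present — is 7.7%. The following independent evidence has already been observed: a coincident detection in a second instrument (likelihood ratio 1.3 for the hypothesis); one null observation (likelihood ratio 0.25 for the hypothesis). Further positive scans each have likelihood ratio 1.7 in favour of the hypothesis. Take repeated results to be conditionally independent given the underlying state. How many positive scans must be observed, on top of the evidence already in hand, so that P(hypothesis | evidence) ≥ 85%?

11

Prior odds = 0.077/0.923 = 77/923.
Combined Bayes factor of the evidence already in hand = 1.3 × 0.25 = 0.325.
Odds after that evidence = (77/923) × 0.325 = 77/2840.
Target odds = 0.85/0.15 = 17/3.
Need 1.7ⁿ ≥ 17/3 ÷ (77/2840) = 48280/231.
1.7¹⁰ ≈201.599 falls short of 48280/231 but 1.7¹¹ ≈342.719 reaches it, so n = 11.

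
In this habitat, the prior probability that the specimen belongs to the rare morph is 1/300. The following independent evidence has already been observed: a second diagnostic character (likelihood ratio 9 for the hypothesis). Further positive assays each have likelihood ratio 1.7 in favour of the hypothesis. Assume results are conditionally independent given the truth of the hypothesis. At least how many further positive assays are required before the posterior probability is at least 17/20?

Prior odds = (1/300)/(299/300) = 1/299.
Bayes factor of the evidence already in hand = 9.
Odds after that evidence = (1/299) × 9 = 9/299.
Target odds = 0.85/0.15 = 17/3.
Need 1.7ⁿ ≥ 17/3 ÷ (9/299) = 5083/27.
1.7⁹ ≈118.588 falls short of 5083/27 but 1.7¹⁰ ≈201.599 reaches it, so n = 10.

10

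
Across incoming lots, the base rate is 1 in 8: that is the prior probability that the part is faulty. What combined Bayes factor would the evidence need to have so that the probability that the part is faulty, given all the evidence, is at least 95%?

133

Prior odds = 0.125/0.875 = 1/7.
Target odds = 0.95/0.05 = 19.
Required Bayes factor = 19 ÷ (1/7) = 133.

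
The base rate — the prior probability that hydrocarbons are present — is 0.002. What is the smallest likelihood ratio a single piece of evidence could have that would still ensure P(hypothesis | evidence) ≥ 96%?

Prior odds = 0.002/0.998 = 1/499.
Target odds = 0.96/0.04 = 24.
Required Bayes factor = 24 ÷ (1/499) = 11976.

11976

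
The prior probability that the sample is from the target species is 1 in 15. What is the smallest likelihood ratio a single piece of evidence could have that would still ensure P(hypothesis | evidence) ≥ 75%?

42

Prior odds = (1/15)/(14/15) = 1/14.
Target odds = 0.75/0.25 = 3.
Required Bayes factor = 3 ÷ (1/14) = 42.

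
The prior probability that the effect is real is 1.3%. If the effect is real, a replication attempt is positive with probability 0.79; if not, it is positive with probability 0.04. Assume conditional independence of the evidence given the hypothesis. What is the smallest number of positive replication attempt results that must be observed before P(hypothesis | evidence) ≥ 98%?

Prior odds = 0.013/0.987 = 13/987.
Likelihood ratio of a positive = 0.79/0.04 = 19.75.
Target posterior odds = 0.98/0.02 = 49.
Require 19.75ⁿ ≥ 49 ÷ (13/987) = 48363/13.
19.75² = 390.0625 falls short of 48363/13 but 19.75³ = 7703.734375 reaches it, so n = 3.

3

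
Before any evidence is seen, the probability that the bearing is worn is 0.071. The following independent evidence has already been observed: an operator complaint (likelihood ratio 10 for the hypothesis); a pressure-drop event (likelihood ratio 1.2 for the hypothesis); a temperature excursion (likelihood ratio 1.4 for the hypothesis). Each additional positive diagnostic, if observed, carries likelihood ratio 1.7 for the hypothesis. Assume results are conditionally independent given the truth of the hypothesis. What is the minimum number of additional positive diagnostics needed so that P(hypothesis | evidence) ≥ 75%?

2

Prior odds = 0.071/0.929 = 71/929.
Combined Bayes factor of the evidence already in hand = 10 × 1.2 × 1.4 = 16.8.
Odds after that evidence = (71/929) × 16.8 = 5964/4645.
Target odds = 0.75/0.25 = 3.
Need 1.7ⁿ ≥ 3 ÷ (5964/4645) = 4645/1988.
1.7¹ = 1.7 falls short of 4645/1988 but 1.7² = 2.89 reaches it, so n = 2.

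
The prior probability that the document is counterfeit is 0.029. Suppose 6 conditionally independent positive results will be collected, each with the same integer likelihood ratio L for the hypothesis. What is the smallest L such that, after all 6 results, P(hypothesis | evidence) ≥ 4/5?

3

Prior odds = 0.029/0.971 = 29/971.
Target odds = 0.8/0.2 = 4.
Need L⁶ ≥ 4 ÷ (29/971) = 3884/29.
2⁶ = 64 < 3884/29 ≤ 729 = 3⁶, so L = 3.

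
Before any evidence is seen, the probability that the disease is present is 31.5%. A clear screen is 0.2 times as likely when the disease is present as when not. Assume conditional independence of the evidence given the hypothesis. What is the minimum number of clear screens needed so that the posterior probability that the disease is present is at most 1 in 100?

Prior odds = 0.315/0.685 = 63/137.
Likelihood ratio per clear screen = 0.2.
Target posterior odds = 0.01/0.99 = 1/99.
Need (63/137) × 0.2ⁿ ≤ 1/99, i.e. 0.2ⁿ ≤ 137/6237.
0.2² = 0.04 is still above 137/6237 but 0.2³ = 0.008 is at or below it, so n = 3.

3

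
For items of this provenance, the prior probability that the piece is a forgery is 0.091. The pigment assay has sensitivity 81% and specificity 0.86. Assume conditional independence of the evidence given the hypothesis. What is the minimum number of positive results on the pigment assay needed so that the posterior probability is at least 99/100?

Prior odds = 0.091/0.909 = 91/909.
False-positive rate = 1 − 0.86 = 0.14; likelihood ratio of a positive = 0.81/0.14 = 81/14.
Target odds: 0.99 ÷ 0.01 = 99.
Need (91/909) × (81/14)ⁿ ≥ 99, i.e. (81/14)ⁿ ≥ 89991/91.
(81/14)³ = 531441/2744 falls short of 89991/91 but (81/14)⁴ = 43046721/38416 reaches it, so n = 4.

4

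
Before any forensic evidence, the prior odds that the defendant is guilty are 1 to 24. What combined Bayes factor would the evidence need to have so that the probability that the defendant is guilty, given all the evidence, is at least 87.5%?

Prior odds = 1/24.
Target odds = 0.875/0.125 = 7.
Required Bayes factor = 7 ÷ (1/24) = 168.

168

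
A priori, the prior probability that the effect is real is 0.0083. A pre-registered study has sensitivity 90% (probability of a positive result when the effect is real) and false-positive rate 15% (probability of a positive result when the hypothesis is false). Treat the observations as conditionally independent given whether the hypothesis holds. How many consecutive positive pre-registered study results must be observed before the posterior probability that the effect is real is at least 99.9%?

7

Prior odds: 0.0083 ÷ 0.9917 = 83/9917.
Likelihood ratio of a positive result = 0.9/0.15 = 6.
Target odds: 0.999 ÷ 0.001 = 999.
Need (83/9917) × 6ⁿ ≥ 999, i.e. 6ⁿ ≥ 9907083/83.
6⁶ = 46656 falls short of 9907083/83 but 6⁷ = 279936 reaches it, so n = 7.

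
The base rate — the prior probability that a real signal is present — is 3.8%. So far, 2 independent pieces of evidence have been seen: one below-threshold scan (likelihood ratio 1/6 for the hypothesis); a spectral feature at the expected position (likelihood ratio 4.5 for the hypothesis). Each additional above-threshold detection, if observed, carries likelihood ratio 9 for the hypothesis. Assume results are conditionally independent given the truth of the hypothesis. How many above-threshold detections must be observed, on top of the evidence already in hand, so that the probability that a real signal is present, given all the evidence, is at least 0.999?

5

Prior odds = 0.038/0.962 = 19/481.
Combined Bayes factor of the evidence already in hand = (1/6) × 4.5 = 0.75.
Odds after that evidence = (19/481) × 0.75 = 57/1924.
Target odds = 0.999/0.001 = 999.
Need 9ⁿ ≥ 999 ÷ (57/1924) = 640692/19.
9⁴ = 6561 falls short of 640692/19 but 9⁵ = 59049 reaches it, so n = 5.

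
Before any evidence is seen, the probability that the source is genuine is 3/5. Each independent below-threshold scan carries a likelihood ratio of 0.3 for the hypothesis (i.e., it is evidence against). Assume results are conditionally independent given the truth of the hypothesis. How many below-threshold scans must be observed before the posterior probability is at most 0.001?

7

Prior odds = 0.6/0.4 = 1.5.
Likelihood ratio per below-threshold scan = 0.3.
Target odds: 0.001 ÷ 0.999 = 1/999.
Require 0.3ⁿ ≤ 1/999 ÷ 1.5 = 2/2997.
0.3⁶ = 729/1000000 is still above 2/2997 but 0.3⁷ = 2187/10000000 is at or below it, so n = 7.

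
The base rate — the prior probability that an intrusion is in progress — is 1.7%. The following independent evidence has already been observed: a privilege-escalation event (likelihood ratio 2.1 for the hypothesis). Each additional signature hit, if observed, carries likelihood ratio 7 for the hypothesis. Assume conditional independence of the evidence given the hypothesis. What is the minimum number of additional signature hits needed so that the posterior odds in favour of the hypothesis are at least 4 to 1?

Prior odds = 0.017/0.983 = 17/983.
Bayes factor of the evidence already in hand = 2.1.
Odds after that evidence = (17/983) × 2.1 = 357/9830.
Target odds = 4.
Need 7ⁿ ≥ 4 ÷ (357/9830) = 39320/357.
7² = 49 falls short of 39320/357 but 7³ = 343 reaches it, so n = 3.

3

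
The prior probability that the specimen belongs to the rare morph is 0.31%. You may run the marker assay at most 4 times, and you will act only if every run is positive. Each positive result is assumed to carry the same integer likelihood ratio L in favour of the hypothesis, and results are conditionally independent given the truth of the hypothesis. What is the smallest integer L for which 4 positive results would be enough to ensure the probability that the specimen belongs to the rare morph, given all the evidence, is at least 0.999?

Prior odds = 0.0031/0.9969 = 31/9969.
Target odds = 0.999/0.001 = 999.
Need L⁴ ≥ 999 ÷ (31/9969) = 9959031/31.
23⁴ = 279841 < 9959031/31 ≤ 331776 = 24⁴, so L = 24.

24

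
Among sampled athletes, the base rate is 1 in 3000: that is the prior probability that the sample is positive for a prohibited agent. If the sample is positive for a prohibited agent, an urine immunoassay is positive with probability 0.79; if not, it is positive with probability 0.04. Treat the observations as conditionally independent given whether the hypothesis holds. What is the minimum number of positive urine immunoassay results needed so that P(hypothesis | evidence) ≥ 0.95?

4

Prior odds = (1/3000)/(2999/3000) = 1/2999.
Likelihood ratio of a positive = 0.79/0.04 = 19.75.
Target odds: 0.95 ÷ 0.05 = 19.
Need (1/2999) × 19.75ⁿ ≥ 19, i.e. 19.75ⁿ ≥ 56981.
19.75³ = 7703.734375 falls short of 56981 but 19.75⁴ = 38950081/256 reaches it, so n = 4.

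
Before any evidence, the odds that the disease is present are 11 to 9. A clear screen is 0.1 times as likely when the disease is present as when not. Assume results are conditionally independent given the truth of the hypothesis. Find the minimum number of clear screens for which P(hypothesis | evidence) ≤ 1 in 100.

Prior odds = 11/9.
Likelihood ratio per clear screen = 0.1.
Target posterior odds = 0.01/0.99 = 1/99.
Need (11/9) × 0.1ⁿ ≤ 1/99, i.e. 0.1ⁿ ≤ 1/121.
0.1² = 0.01 is still above 1/121 but 0.1³ = 0.001 is at or below it, so n = 3.

3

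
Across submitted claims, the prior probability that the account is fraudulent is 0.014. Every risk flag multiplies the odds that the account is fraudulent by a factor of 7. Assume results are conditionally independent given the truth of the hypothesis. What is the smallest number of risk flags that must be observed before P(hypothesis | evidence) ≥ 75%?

Prior odds = 0.014/0.986 = 7/493.
Likelihood ratio per risk flag = 7.
Target posterior odds = 0.75/0.25 = 3.
Need (7/493) × 7ⁿ ≥ 3, i.e. 7ⁿ ≥ 1479/7.
7² = 49 falls short of 1479/7 but 7³ = 343 reaches it, so n = 3.

3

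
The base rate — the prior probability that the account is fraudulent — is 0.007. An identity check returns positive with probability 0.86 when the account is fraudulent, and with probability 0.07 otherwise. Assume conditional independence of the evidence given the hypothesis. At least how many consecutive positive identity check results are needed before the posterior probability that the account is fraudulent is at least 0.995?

5

Prior odds = 0.007/0.993 = 7/993.
Likelihood ratio of a positive result = 0.86/0.07 = 86/7.
Target odds: 0.995 ÷ 0.005 = 199.
Need (7/993) × (86/7)ⁿ ≥ 199, i.e. (86/7)ⁿ ≥ 197607/7.
(86/7)⁴ = 54700816/2401 falls short of 197607/7 but (86/7)⁵ ≈279899 reaches it, so n = 5.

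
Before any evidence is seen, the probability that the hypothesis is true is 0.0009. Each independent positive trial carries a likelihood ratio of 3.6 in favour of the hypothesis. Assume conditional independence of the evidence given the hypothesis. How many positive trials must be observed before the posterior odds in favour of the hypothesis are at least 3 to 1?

Prior odds = 0.0009/0.9991 = 9/9991.
Likelihood ratio per positive trial = 3.6.
Target odds = 3.
Require 3.6ⁿ ≥ 3 ÷ (9/9991) = 9991/3.
3.6⁶ = 34012224/15625 falls short of 9991/3 but 3.6⁷ = 612220032/78125 reaches it, so n = 7.

7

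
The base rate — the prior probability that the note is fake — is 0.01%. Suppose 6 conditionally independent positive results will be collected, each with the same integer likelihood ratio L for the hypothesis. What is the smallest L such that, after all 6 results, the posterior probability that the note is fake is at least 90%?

Prior odds = 0.0001/0.9999 = 1/9999.
Target odds = 0.9/0.1 = 9.
Need L⁶ ≥ 9 ÷ (1/9999) = 89991.
6⁶ = 46656 < 89991 ≤ 117649 = 7⁶, so L = 7.

7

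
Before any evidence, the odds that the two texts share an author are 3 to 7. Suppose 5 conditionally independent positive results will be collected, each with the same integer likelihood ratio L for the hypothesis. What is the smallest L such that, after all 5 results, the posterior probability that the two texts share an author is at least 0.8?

2

Prior odds = 3/7.
Target odds = 0.8/0.2 = 4.
Need L⁵ ≥ 4 ÷ (3/7) = 28/3.
1⁵ = 1 < 28/3 ≤ 32 = 2⁵, so L = 2.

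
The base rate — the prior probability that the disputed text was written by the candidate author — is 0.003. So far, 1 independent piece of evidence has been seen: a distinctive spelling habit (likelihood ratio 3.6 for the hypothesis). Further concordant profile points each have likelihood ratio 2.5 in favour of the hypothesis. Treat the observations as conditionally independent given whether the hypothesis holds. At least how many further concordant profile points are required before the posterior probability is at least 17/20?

Prior odds = 0.003/0.997 = 3/997.
Bayes factor of the evidence already in hand = 3.6.
Odds after that evidence = (3/997) × 3.6 = 54/4985.
Target odds = 0.85/0.15 = 17/3.
Need 2.5ⁿ ≥ 17/3 ÷ (54/4985) = 84745/162.
2.5⁶ = 244.140625 falls short of 84745/162 but 2.5⁷ = 610.3515625 reaches it, so n = 7.

7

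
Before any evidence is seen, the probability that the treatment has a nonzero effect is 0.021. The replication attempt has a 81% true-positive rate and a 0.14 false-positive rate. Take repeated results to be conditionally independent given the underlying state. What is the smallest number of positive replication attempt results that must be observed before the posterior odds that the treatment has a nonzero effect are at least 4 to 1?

Prior odds: 0.021 ÷ 0.979 = 21/979.
Likelihood ratio of a positive result = 0.81/0.14 = 81/14.
Target odds = 4.
Need (21/979) × (81/14)ⁿ ≥ 4, i.e. (81/14)ⁿ ≥ 3916/21.
(81/14)² = 6561/196 falls short of 3916/21 but (81/14)³ = 531441/2744 reaches it, so n = 3.

3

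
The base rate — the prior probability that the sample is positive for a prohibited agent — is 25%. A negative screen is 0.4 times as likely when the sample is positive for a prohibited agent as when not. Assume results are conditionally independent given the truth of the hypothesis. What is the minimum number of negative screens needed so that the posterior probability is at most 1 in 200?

5

Prior odds = 0.25/0.75 = 1/3.
Likelihood ratio per negative screen = 0.4.
Target posterior odds = 0.005/0.995 = 1/199.
Require 0.4ⁿ ≤ 1/199 ÷ (1/3) = 3/199.
0.4⁴ = 0.0256 is still above 3/199 but 0.4⁵ = 0.01024 is at or below it, so n = 5.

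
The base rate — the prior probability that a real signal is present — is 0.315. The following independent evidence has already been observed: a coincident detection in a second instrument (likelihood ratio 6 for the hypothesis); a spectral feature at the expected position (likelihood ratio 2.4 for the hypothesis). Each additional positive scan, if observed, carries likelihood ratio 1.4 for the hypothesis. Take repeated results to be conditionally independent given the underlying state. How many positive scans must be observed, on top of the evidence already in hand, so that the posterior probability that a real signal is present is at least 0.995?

Prior odds = 0.315/0.685 = 63/137.
Combined Bayes factor of the evidence already in hand = 6 × 2.4 = 14.4.
Odds after that evidence = (63/137) × 14.4 = 4536/685.
Target odds = 0.995/0.005 = 199.
Need 1.4ⁿ ≥ 199 ÷ (4536/685) = 136315/4536.
1.4¹⁰ = 282475249/9765625 falls short of 136315/4536 but 1.4¹¹ ≈40.4957 reaches it, so n = 11.

11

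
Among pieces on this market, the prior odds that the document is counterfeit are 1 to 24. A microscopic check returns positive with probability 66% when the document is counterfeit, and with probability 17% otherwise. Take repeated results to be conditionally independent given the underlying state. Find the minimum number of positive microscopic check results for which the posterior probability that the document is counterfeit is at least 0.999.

Prior odds = 1/24.
Likelihood ratio of a positive result = 0.66/0.17 = 66/17.
Target odds: 0.999 ÷ 0.001 = 999.
Need (1/24) × (66/17)ⁿ ≥ 999, i.e. (66/17)ⁿ ≥ 23976.
(66/17)⁷ ≈13294.3 falls short of 23976 but (66/17)⁸ ≈51613.1 reaches it, so n = 8.

8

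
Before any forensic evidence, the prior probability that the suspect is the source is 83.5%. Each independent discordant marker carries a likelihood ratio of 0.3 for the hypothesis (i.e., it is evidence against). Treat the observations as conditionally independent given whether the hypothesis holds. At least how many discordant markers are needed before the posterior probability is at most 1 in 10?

Prior odds: 0.835 ÷ 0.165 = 167/33.
Likelihood ratio per discordant marker = 0.3.
Target odds: 0.1 ÷ 0.9 = 1/9.
Need (167/33) × 0.3ⁿ ≤ 1/9, i.e. 0.3ⁿ ≤ 11/501.
0.3³ = 0.027 is still above 11/501 but 0.3⁴ = 0.0081 is at or below it, so n = 4.

4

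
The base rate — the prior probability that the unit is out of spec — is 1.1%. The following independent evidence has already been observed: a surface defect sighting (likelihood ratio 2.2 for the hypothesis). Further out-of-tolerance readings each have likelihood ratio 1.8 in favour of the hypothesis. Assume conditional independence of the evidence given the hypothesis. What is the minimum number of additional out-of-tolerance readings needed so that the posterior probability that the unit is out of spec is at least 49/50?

13

Prior odds = 0.011/0.989 = 11/989.
Bayes factor of the evidence already in hand = 2.2.
Odds after that evidence = (11/989) × 2.2 = 121/4945.
Target odds = 0.98/0.02 = 49.
Need 1.8ⁿ ≥ 49 ÷ (121/4945) = 242305/121.
1.8¹² ≈1156.83 falls short of 242305/121 but 1.8¹³ ≈2082.3 reaches it, so n = 13.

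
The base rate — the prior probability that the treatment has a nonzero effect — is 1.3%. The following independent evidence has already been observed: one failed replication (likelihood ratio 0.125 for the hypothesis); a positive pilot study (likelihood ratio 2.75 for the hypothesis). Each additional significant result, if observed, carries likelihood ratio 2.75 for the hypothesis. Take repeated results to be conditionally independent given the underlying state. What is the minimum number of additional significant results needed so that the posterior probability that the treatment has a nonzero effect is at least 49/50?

10

Prior odds = 0.013/0.987 = 13/987.
Combined Bayes factor of the evidence already in hand = 0.125 × 2.75 = 0.34375.
Odds after that evidence = (13/987) × 0.34375 = 143/31584.
Target odds = 0.98/0.02 = 49.
Need 2.75ⁿ ≥ 49 ÷ (143/31584) = 1547616/143.
2.75⁹ ≈8994.86 falls short of 1547616/143 but 2.75¹⁰ ≈24735.9 reaches it, so n = 10.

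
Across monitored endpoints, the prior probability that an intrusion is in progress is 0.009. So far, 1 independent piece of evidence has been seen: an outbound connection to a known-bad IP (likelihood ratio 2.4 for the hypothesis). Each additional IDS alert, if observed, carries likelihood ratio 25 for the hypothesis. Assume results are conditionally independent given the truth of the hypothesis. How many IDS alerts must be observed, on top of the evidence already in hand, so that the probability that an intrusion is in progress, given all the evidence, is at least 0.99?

3

Prior odds = 0.009/0.991 = 9/991.
Bayes factor of the evidence already in hand = 2.4.
Odds after that evidence = (9/991) × 2.4 = 108/4955.
Target odds = 0.99/0.01 = 99.
Need 25ⁿ ≥ 99 ÷ (108/4955) = 54505/12.
25² = 625 falls short of 54505/12 but 25³ = 15625 reaches it, so n = 3.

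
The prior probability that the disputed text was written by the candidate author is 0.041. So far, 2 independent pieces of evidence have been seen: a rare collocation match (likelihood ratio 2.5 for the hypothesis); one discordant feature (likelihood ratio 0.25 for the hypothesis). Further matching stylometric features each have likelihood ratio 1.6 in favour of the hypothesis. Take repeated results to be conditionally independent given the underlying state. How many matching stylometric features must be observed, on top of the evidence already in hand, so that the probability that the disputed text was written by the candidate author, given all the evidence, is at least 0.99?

Prior odds = 0.041/0.959 = 41/959.
Combined Bayes factor of the evidence already in hand = 2.5 × 0.25 = 0.625.
Odds after that evidence = (41/959) × 0.625 = 205/7672.
Target odds = 0.99/0.01 = 99.
Need 1.6ⁿ ≥ 99 ÷ (205/7672) = 759528/205.
1.6¹⁷ ≈2951.48 falls short of 759528/205 but 1.6¹⁸ ≈4722.37 reaches it, so n = 18.

18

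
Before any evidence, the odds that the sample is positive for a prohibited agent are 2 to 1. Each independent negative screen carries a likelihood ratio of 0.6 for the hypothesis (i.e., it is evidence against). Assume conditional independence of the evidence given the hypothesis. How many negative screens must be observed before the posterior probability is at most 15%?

5

Prior odds = 2.
Likelihood ratio per negative screen = 0.6.
Target odds: 0.15 ÷ 0.85 = 3/17.
Require 0.6ⁿ ≤ 3/17 ÷ 2 = 3/34.
0.6⁴ = 0.1296 is still above 3/34 but 0.6⁵ = 0.07776 is at or below it, so n = 5.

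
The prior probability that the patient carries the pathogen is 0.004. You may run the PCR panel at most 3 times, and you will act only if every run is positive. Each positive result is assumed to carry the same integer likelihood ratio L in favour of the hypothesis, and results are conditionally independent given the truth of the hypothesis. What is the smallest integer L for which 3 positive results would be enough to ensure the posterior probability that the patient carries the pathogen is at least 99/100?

30

Prior odds = 0.004/0.996 = 1/249.
Target odds = 0.99/0.01 = 99.
Need L³ ≥ 99 ÷ (1/249) = 24651.
29³ = 24389 < 24651 ≤ 27000 = 30³, so L = 30.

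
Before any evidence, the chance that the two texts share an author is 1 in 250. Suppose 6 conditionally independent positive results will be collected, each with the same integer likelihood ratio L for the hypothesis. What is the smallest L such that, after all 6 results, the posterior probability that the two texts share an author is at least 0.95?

5

Prior odds = 0.004/0.996 = 1/249.
Target odds = 0.95/0.05 = 19.
Need L⁶ ≥ 19 ÷ (1/249) = 4731.
4⁶ = 4096 < 4731 ≤ 15625 = 5⁶, so L = 5.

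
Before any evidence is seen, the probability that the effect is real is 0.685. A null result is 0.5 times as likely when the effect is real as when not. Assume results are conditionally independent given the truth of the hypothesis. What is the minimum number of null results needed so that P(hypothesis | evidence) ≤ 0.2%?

11

Prior odds: 0.685 ÷ 0.315 = 137/63.
Likelihood ratio per null result = 0.5.
Target posterior odds = 0.002/0.998 = 1/499.
Need (137/63) × 0.5ⁿ ≤ 1/499, i.e. 0.5ⁿ ≤ 63/68363.
0.5¹⁰ = 1/1024 is still above 63/68363 but 0.5¹¹ = 1/2048 is at or below it, so n = 11.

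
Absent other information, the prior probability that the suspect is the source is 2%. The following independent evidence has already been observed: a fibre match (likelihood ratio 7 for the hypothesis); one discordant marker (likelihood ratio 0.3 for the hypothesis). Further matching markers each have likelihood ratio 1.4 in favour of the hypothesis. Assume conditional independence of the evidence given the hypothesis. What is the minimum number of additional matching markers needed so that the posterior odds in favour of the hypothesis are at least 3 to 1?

Prior odds = 0.02/0.98 = 1/49.
Combined Bayes factor of the evidence already in hand = 7 × 0.3 = 2.1.
Odds after that evidence = (1/49) × 2.1 = 3/70.
Target odds = 3.
Need 1.4ⁿ ≥ 3 ÷ (3/70) = 70.
1.4¹² ≈56.6939 falls short of 70 but 1.4¹³ ≈79.3715 reaches it, so n = 13.

13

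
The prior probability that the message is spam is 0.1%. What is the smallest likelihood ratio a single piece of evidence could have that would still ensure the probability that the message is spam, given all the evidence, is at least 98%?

48951

Prior odds = 0.001/0.999 = 1/999.
Target odds = 0.98/0.02 = 49.
Required Bayes factor = 49 ÷ (1/999) = 48951.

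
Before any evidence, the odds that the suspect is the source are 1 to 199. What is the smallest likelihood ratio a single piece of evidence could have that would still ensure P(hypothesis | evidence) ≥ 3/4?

597

Prior odds = 1/199.
Target odds = 0.75/0.25 = 3.
Required Bayes factor = 3 ÷ (1/199) = 597.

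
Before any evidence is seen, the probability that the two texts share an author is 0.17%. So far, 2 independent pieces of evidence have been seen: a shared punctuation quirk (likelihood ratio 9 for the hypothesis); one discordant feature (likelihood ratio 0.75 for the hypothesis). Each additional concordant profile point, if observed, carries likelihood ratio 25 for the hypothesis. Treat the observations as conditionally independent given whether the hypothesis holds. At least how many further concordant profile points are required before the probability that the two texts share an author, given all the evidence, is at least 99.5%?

4

Prior odds = 0.0017/0.9983 = 17/9983.
Combined Bayes factor of the evidence already in hand = 9 × 0.75 = 6.75.
Odds after that evidence = (17/9983) × 6.75 = 459/39932.
Target odds = 0.995/0.005 = 199.
Need 25ⁿ ≥ 199 ÷ (459/39932) = 7946468/459.
25³ = 15625 falls short of 7946468/459 but 25⁴ = 390625 reaches it, so n = 4.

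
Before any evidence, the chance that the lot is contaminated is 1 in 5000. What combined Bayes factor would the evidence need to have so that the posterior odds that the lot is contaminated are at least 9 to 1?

44991

Prior odds = 0.0002/0.9998 = 1/4999.
Target odds = 9.
Required Bayes factor = 9 ÷ (1/4999) = 44991.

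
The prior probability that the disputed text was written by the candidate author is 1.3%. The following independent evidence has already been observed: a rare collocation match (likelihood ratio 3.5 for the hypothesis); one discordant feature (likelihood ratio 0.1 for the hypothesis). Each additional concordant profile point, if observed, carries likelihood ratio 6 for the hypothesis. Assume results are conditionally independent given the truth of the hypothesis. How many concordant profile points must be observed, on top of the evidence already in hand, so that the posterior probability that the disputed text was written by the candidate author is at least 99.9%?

Prior odds = 0.013/0.987 = 13/987.
Combined Bayes factor of the evidence already in hand = 3.5 × 0.1 = 0.35.
Odds after that evidence = (13/987) × 0.35 = 13/2820.
Target odds = 0.999/0.001 = 999.
Need 6ⁿ ≥ 999 ÷ (13/2820) = 2817180/13.
6⁶ = 46656 falls short of 2817180/13 but 6⁷ = 279936 reaches it, so n = 7.

7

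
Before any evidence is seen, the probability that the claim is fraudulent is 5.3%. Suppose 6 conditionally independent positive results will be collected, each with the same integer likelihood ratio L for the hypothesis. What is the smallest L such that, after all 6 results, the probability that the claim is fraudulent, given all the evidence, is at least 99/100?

4

Prior odds = 0.053/0.947 = 53/947.
Target odds = 0.99/0.01 = 99.
Need L⁶ ≥ 99 ÷ (53/947) = 93753/53.
3⁶ = 729 < 93753/53 ≤ 4096 = 4⁶, so L = 4.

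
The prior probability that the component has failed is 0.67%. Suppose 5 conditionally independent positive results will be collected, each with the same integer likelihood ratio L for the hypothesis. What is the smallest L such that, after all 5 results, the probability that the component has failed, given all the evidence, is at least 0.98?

Prior odds = 0.0067/0.9933 = 67/9933.
Target odds = 0.98/0.02 = 49.
Need L⁵ ≥ 49 ÷ (67/9933) = 486717/67.
5⁵ = 3125 < 486717/67 ≤ 7776 = 6⁵, so L = 6.

6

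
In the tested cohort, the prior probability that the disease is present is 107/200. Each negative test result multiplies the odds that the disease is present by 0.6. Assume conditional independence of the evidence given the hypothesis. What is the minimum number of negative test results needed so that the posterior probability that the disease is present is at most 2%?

Prior odds = 0.535/0.465 = 107/93.
Likelihood ratio per negative test result = 0.6.
Target posterior odds = 0.02/0.98 = 1/49.
Require 0.6ⁿ ≤ 1/49 ÷ (107/93) = 93/5243.
0.6⁷ = 2187/78125 is still above 93/5243 but 0.6⁸ = 6561/390625 is at or below it, so n = 8.

8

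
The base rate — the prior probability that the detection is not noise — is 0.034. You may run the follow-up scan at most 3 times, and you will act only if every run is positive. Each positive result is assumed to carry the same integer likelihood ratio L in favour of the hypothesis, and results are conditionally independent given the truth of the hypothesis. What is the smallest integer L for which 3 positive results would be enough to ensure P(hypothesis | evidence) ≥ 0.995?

Prior odds = 0.034/0.966 = 17/483.
Target odds = 0.995/0.005 = 199.
Need L³ ≥ 199 ÷ (17/483) = 96117/17.
17³ = 4913 < 96117/17 ≤ 5832 = 18³, so L = 18.

18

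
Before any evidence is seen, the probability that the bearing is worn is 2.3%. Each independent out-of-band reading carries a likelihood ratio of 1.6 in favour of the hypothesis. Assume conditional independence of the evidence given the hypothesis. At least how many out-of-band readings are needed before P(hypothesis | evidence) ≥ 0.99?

Prior odds = 0.023/0.977 = 23/977.
Likelihood ratio per out-of-band reading = 1.6.
Target posterior odds = 0.99/0.01 = 99.
Need (23/977) × 1.6ⁿ ≥ 99, i.e. 1.6ⁿ ≥ 96723/23.
1.6¹⁷ ≈2951.48 falls short of 96723/23 but 1.6¹⁸ ≈4722.37 reaches it, so n = 18.

18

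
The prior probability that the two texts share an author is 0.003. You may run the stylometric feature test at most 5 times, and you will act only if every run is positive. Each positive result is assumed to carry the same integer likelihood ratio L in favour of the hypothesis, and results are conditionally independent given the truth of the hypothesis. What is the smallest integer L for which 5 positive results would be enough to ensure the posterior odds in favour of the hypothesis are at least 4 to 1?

5

Prior odds = 0.003/0.997 = 3/997.
Target odds = 4.
Need L⁵ ≥ 4 ÷ (3/997) = 3988/3.
4⁵ = 1024 < 3988/3 ≤ 3125 = 5⁵, so L = 5.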